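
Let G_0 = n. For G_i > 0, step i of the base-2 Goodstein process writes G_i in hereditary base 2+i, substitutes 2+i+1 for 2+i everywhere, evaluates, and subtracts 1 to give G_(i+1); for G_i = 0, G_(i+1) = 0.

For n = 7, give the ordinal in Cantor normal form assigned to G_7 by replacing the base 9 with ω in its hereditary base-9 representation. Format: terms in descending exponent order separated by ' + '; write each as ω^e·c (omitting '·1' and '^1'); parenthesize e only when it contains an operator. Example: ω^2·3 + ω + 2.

ω^7·7 + ω^6·7 + ω^5·7 + ω^4·7 + ω^3·7 + ω^2·7 + ω·7 + 6

[0] 7 ≡ 2^2 + 2 + 1 (base 2). Lift 3: 31. −1: 30.
[1] 30 ≡ 3^3 + 3 (base 3). Lift 4: 260. −1: 259.
[2] 259 ≡ 4^4 + 3 (base 4). Lift 5: 3128. −1: 3127.
[3] 3127 ≡ 5^5 + 2 (base 5). Lift 6: 46658. −1: 46657.
[4] 46657 ≡ 6^6 + 1 (base 6). Lift 7: 823544. −1: 823543.
[5] 823543 ≡ 7^7 (base 7). Lift 8: 16777216. −1: 16777215.
[6] 16777215 ≡ 7·8^7 + 7·8^6 + 7·8^5 + 7·8^4 + 7·8^3 + 7·8^2 + 7·8 + 7 (base 8). Lift 9: 37665880. −1: 37665879.
[7] 37665879 ≡ 7·9^7 + 7·9^6 + 7·9^5 + 7·9^4 + 7·9^3 + 7·9^2 + 7·9 + 6 (base 9). Lift 10: 77777776. −1: 77777775.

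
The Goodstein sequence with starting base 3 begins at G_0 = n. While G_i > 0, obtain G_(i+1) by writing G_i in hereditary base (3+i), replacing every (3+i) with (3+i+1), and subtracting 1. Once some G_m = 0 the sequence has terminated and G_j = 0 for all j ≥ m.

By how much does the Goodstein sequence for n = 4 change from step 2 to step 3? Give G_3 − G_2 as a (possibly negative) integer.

-1

G_0 = 4. HB_3(4) = 3 + 1. Bump = 5. G_1 = 4.
G_1 = 4. HB_4(4) = 4. Bump = 5. G_2 = 4.
G_2 = 4. HB_5(4) = 4. Bump = 4. G_3 = 3.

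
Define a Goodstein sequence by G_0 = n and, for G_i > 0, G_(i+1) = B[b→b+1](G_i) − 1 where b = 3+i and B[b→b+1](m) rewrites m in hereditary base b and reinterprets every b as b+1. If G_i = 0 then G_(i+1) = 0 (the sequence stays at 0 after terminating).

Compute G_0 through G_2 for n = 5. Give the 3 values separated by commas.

5, 5, 5

i=0: 5 = 3 + 2 (b=3); 3→4: 4 + 2 = 6; 6−1 = 5
i=1: 5 = 4 + 1 (b=4); 4→5: 5 + 1 = 6; 6−1 = 5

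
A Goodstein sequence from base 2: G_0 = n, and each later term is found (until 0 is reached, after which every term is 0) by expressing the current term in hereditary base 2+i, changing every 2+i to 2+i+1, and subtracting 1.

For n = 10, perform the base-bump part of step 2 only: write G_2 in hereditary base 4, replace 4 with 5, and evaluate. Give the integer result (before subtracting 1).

G_0 = 10. HB_2(10) = 2^(2 + 1) + 2. Bump = 84. G_1 = 83.
G_1 = 83. HB_3(83) = 3^(3 + 1) + 2. Bump = 1026. G_2 = 1025.
G_2 = 1025. HB_4(1025) = 4^(4 + 1) + 1. Bump = 15626. G_3 = 15625.

15626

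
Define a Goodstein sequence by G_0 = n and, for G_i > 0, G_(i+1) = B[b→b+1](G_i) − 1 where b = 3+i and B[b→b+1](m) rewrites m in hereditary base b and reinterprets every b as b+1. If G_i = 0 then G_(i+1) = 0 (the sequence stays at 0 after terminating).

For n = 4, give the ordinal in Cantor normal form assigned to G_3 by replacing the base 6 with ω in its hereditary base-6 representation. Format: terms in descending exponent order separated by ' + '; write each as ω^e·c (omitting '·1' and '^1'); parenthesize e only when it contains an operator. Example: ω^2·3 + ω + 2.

3

G_0=4  [base 3] 3 + 1  →[3↦4]→  4 + 1 = 5  −1 ⇒ G_1=4
G_1=4  [base 4] 4  →[4↦5]→  5 = 5  −1 ⇒ G_2=4
G_2=4  [base 5] 4  →[5↦6]→  4 = 4  −1 ⇒ G_3=3
G_3=3  [base 6] 3  →[6↦7]→  3 = 3  −1 ⇒ G_4=2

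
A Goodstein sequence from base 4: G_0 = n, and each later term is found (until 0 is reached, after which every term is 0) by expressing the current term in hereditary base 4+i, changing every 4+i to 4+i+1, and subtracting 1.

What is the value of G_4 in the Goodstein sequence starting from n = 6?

5

6 —HB4→ 4 + 2 —bump→ 5 + 2 = 7 —(−1)→ 6
6 —HB5→ 5 + 1 —bump→ 6 + 1 = 7 —(−1)→ 6
6 —HB6→ 6 —bump→ 7 = 7 —(−1)→ 6
6 —HB7→ 6 —bump→ 6 = 6 —(−1)→ 5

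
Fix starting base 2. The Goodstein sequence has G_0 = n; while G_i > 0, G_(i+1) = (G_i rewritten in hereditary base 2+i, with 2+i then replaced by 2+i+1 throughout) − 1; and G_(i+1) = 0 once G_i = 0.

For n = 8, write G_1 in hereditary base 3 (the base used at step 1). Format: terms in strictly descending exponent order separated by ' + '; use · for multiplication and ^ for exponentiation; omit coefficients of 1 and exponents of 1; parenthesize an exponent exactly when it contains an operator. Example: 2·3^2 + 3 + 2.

(0) 8|_2 = 2^(2 + 1) ↦ 3^(3 + 1)|_3 = 81 ⇒ 80
(1) 80|_3 = 2·3^3 + 2·3^2 + 2·3 + 2 ↦ 2·4^4 + 2·4^2 + 2·4 + 2|_4 = 554 ⇒ 553

2·3^3 + 2·3^2 + 2·3 + 2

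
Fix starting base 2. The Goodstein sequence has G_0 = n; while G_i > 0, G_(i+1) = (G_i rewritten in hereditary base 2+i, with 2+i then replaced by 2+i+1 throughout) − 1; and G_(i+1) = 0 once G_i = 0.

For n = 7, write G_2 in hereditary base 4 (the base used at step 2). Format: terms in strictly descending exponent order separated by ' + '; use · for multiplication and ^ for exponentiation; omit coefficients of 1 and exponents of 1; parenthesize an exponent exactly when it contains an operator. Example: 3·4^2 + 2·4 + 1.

4^4 + 3

step 0: 7 = 2^2 + 2 + 1; sub 3 for 2: 3^3 + 3 + 1; = 31; G_1 = 31−1 = 30
step 1: 30 = 3^3 + 3; sub 4 for 3: 4^4 + 4; = 260; G_2 = 260−1 = 259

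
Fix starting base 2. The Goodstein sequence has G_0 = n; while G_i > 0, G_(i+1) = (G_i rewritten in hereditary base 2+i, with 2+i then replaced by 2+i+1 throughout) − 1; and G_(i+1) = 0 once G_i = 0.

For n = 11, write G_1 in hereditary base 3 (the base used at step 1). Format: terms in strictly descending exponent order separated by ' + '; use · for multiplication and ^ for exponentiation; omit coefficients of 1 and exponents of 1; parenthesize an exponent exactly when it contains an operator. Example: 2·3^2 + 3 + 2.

base 2: 11 = 2^(2 + 1) + 2 + 1; at 3: 3^(3 + 1) + 3 + 1 = 85; next = 84
base 3: 84 = 3^(3 + 1) + 3; at 4: 4^(4 + 1) + 4 = 1028; next = 1027

3^(3 + 1) + 3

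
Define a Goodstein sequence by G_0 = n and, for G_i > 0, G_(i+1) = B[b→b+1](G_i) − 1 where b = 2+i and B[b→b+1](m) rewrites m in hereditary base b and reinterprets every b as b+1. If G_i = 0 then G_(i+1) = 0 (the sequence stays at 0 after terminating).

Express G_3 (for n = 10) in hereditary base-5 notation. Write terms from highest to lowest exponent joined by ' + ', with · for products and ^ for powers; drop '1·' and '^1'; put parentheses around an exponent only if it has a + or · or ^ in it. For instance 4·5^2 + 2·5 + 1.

base 2: 10 = 2^(2 + 1) + 2; at 3: 3^(3 + 1) + 3 = 84; next = 83
base 3: 83 = 3^(3 + 1) + 2; at 4: 4^(4 + 1) + 2 = 1026; next = 1025
base 4: 1025 = 4^(4 + 1) + 1; at 5: 5^(5 + 1) + 1 = 15626; next = 15625

5^(5 + 1)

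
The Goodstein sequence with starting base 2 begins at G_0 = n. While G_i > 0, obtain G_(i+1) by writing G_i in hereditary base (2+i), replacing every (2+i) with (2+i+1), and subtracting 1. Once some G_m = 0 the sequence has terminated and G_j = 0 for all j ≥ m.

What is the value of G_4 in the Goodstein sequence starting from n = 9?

step 0: 9 = 2^(2 + 1) + 1; sub 3 for 2: 3^(3 + 1) + 1; = 82; G_1 = 82−1 = 81
step 1: 81 = 3^(3 + 1); sub 4 for 3: 4^(4 + 1); = 1024; G_2 = 1024−1 = 1023
step 2: 1023 = 3·4^4 + 3·4^3 + 3·4^2 + 3·4 + 3; sub 5 for 4: 3·5^5 + 3·5^3 + 3·5^2 + 3·5 + 3; = 9843; G_3 = 9843−1 = 9842
step 3: 9842 = 3·5^5 + 3·5^3 + 3·5^2 + 3·5 + 2; sub 6 for 5: 3·6^6 + 3·6^3 + 3·6^2 + 3·6 + 2; = 140744; G_4 = 140744−1 = 140743
step 4: 140743 = 3·6^6 + 3·6^3 + 3·6^2 + 3·6 + 1; sub 7 for 6: 3·7^7 + 3·7^3 + 3·7^2 + 3·7 + 1; = 2471827; G_5 = 2471827−1 = 2471826

140743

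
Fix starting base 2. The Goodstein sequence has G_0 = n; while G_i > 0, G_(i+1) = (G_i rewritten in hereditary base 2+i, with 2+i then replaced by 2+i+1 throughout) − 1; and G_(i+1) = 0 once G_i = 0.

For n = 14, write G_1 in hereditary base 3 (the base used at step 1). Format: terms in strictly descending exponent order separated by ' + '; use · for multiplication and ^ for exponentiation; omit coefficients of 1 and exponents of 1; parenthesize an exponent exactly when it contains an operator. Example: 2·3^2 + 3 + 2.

3^(3 + 1) + 3^3 + 2

14 —HB2→ 2^(2 + 1) + 2^2 + 2 —bump→ 3^(3 + 1) + 3^3 + 3 = 111 —(−1)→ 110
110 —HB3→ 3^(3 + 1) + 3^3 + 2 —bump→ 4^(4 + 1) + 4^4 + 2 = 1282 —(−1)→ 1281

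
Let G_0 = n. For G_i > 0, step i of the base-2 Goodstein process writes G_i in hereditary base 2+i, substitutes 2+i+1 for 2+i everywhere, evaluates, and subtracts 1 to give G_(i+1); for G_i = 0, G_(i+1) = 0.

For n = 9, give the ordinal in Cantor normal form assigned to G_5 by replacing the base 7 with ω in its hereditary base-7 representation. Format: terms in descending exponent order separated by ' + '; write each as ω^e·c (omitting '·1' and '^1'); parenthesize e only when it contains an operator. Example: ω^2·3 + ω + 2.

9 —HB2→ 2^(2 + 1) + 1 —bump→ 3^(3 + 1) + 1 = 82 —(−1)→ 81
81 —HB3→ 3^(3 + 1) —bump→ 4^(4 + 1) = 1024 —(−1)→ 1023
1023 —HB4→ 3·4^4 + 3·4^3 + 3·4^2 + 3·4 + 3 —bump→ 3·5^5 + 3·5^3 + 3·5^2 + 3·5 + 3 = 9843 —(−1)→ 9842
9842 —HB5→ 3·5^5 + 3·5^3 + 3·5^2 + 3·5 + 2 —bump→ 3·6^6 + 3·6^3 + 3·6^2 + 3·6 + 2 = 140744 —(−1)→ 140743
140743 —HB6→ 3·6^6 + 3·6^3 + 3·6^2 + 3·6 + 1 —bump→ 3·7^7 + 3·7^3 + 3·7^2 + 3·7 + 1 = 2471827 —(−1)→ 2471826
2471826 —HB7→ 3·7^7 + 3·7^3 + 3·7^2 + 3·7 —bump→ 3·8^8 + 3·8^3 + 3·8^2 + 3·8 = 50333400 —(−1)→ 50333399

ω^ω·3 + ω^3·3 + ω^2·3 + ω·3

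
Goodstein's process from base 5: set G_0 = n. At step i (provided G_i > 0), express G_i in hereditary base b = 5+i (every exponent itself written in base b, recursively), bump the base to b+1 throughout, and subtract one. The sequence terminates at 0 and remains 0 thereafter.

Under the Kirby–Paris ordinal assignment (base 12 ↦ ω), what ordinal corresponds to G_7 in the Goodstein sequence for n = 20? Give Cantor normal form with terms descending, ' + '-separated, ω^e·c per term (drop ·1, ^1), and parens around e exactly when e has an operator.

ω·2 + 11

G_0=20  [base 5] 4·5  →[5↦6]→  4·6 = 24  −1 ⇒ G_1=23
G_1=23  [base 6] 3·6 + 5  →[6↦7]→  3·7 + 5 = 26  −1 ⇒ G_2=25
G_2=25  [base 7] 3·7 + 4  →[7↦8]→  3·8 + 4 = 28  −1 ⇒ G_3=27
G_3=27  [base 8] 3·8 + 3  →[8↦9]→  3·9 + 3 = 30  −1 ⇒ G_4=29
G_4=29  [base 9] 3·9 + 2  →[9↦10]→  3·10 + 2 = 32  −1 ⇒ G_5=31
G_5=31  [base 10] 3·10 + 1  →[10↦11]→  3·11 + 1 = 34  −1 ⇒ G_6=33
G_6=33  [base 11] 3·11  →[11↦12]→  3·12 = 36  −1 ⇒ G_7=35
G_7=35  [base 12] 2·12 + 11  →[12↦13]→  2·13 + 11 = 37  −1 ⇒ G_8=36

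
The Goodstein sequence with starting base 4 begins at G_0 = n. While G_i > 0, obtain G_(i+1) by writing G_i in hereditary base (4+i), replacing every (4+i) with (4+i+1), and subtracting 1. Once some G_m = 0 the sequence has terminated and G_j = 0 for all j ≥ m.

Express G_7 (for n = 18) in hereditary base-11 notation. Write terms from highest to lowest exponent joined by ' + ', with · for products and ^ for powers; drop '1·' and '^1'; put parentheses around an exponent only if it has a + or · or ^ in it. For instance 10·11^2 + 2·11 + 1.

G_0=18  [base 4] 4^2 + 2  →[4↦5]→  5^2 + 2 = 27  −1 ⇒ G_1=26
G_1=26  [base 5] 5^2 + 1  →[5↦6]→  6^2 + 1 = 37  −1 ⇒ G_2=36
G_2=36  [base 6] 6^2  →[6↦7]→  7^2 = 49  −1 ⇒ G_3=48
G_3=48  [base 7] 6·7 + 6  →[7↦8]→  6·8 + 6 = 54  −1 ⇒ G_4=53
G_4=53  [base 8] 6·8 + 5  →[8↦9]→  6·9 + 5 = 59  −1 ⇒ G_5=58
G_5=58  [base 9] 6·9 + 4  →[9↦10]→  6·10 + 4 = 64  −1 ⇒ G_6=63
G_6=63  [base 10] 6·10 + 3  →[10↦11]→  6·11 + 3 = 69  −1 ⇒ G_7=68

6·11 + 2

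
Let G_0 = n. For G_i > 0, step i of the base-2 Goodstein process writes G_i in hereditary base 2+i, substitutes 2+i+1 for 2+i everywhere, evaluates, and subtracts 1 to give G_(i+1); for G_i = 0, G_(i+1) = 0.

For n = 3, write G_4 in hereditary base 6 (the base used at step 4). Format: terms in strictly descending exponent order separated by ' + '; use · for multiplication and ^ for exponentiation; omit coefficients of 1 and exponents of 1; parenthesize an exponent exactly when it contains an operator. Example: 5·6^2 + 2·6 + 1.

3 —HB2→ 2 + 1 —bump→ 3 + 1 = 4 —(−1)→ 3
3 —HB3→ 3 —bump→ 4 = 4 —(−1)→ 3
3 —HB4→ 3 —bump→ 3 = 3 —(−1)→ 2
2 —HB5→ 2 —bump→ 2 = 2 —(−1)→ 1

1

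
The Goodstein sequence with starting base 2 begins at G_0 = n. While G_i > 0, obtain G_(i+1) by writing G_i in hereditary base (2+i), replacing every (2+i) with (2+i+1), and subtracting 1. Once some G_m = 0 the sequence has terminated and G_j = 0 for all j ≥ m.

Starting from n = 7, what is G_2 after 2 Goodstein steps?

base 2: 7 = 2^2 + 2 + 1; at 3: 3^3 + 3 + 1 = 31; next = 30
base 3: 30 = 3^3 + 3; at 4: 4^4 + 4 = 260; next = 259
base 4: 259 = 4^4 + 3; at 5: 5^5 + 3 = 3128; next = 3127

259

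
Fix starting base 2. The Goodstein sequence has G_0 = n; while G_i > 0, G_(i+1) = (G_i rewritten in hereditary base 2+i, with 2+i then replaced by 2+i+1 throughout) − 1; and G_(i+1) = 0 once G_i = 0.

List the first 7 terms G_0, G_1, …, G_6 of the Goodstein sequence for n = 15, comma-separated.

G_0=15  [base 2] 2^(2 + 1) + 2^2 + 2 + 1  →[2↦3]→  3^(3 + 1) + 3^3 + 3 + 1 = 112  −1 ⇒ G_1=111
G_1=111  [base 3] 3^(3 + 1) + 3^3 + 3  →[3↦4]→  4^(4 + 1) + 4^4 + 4 = 1284  −1 ⇒ G_2=1283
G_2=1283  [base 4] 4^(4 + 1) + 4^4 + 3  →[4↦5]→  5^(5 + 1) + 5^5 + 3 = 18753  −1 ⇒ G_3=18752
G_3=18752  [base 5] 5^(5 + 1) + 5^5 + 2  →[5↦6]→  6^(6 + 1) + 6^6 + 2 = 326594  −1 ⇒ G_4=326593
G_4=326593  [base 6] 6^(6 + 1) + 6^6 + 1  →[6↦7]→  7^(7 + 1) + 7^7 + 1 = 6588345  −1 ⇒ G_5=6588344
G_5=6588344  [base 7] 7^(7 + 1) + 7^7  →[7↦8]→  8^(8 + 1) + 8^8 = 150994944  −1 ⇒ G_6=150994943

15, 111, 1283, 18752, 326593, 6588344, 150994943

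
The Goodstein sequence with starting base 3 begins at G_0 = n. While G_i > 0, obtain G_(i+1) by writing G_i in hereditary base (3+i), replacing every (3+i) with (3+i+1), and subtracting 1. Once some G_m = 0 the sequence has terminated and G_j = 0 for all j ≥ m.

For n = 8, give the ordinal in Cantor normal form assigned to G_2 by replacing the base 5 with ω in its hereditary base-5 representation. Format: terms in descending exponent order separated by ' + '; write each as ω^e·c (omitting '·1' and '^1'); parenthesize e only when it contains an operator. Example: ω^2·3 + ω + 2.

ω·2

(0) 8|_3 = 2·3 + 2 ↦ 2·4 + 2|_4 = 10 ⇒ 9
(1) 9|_4 = 2·4 + 1 ↦ 2·5 + 1|_5 = 11 ⇒ 10
(2) 10|_5 = 2·5 ↦ 2·6|_6 = 12 ⇒ 11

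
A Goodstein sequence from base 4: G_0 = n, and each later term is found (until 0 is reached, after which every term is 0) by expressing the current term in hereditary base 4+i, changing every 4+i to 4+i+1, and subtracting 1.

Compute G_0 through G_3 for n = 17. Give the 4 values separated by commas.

step 0: 17 = 4^2 + 1; sub 5 for 4: 5^2 + 1; = 26; G_1 = 26−1 = 25
step 1: 25 = 5^2; sub 6 for 5: 6^2; = 36; G_2 = 36−1 = 35
step 2: 35 = 5·6 + 5; sub 7 for 6: 5·7 + 5; = 40; G_3 = 40−1 = 39

17, 25, 35, 39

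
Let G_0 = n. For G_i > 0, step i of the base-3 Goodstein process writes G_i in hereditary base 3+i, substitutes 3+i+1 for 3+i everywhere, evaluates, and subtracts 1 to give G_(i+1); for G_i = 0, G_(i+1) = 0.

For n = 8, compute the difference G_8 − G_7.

0

(0) 8|_3 = 2·3 + 2 ↦ 2·4 + 2|_4 = 10 ⇒ 9
(1) 9|_4 = 2·4 + 1 ↦ 2·5 + 1|_5 = 11 ⇒ 10
(2) 10|_5 = 2·5 ↦ 2·6|_6 = 12 ⇒ 11
(3) 11|_6 = 6 + 5 ↦ 7 + 5|_7 = 12 ⇒ 11
(4) 11|_7 = 7 + 4 ↦ 8 + 4|_8 = 12 ⇒ 11
(5) 11|_8 = 8 + 3 ↦ 9 + 3|_9 = 12 ⇒ 11
(6) 11|_9 = 9 + 2 ↦ 10 + 2|_10 = 12 ⇒ 11
(7) 11|_10 = 10 + 1 ↦ 11 + 1|_11 = 12 ⇒ 11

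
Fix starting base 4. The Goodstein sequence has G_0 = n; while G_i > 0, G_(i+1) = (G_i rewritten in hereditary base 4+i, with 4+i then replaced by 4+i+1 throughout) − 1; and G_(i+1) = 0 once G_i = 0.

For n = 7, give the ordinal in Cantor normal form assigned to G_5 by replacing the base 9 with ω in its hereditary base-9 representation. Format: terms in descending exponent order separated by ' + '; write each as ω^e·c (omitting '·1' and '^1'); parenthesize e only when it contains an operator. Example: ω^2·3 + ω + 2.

G_0=7  [base 4] 4 + 3  →[4↦5]→  5 + 3 = 8  −1 ⇒ G_1=7
G_1=7  [base 5] 5 + 2  →[5↦6]→  6 + 2 = 8  −1 ⇒ G_2=7
G_2=7  [base 6] 6 + 1  →[6↦7]→  7 + 1 = 8  −1 ⇒ G_3=7
G_3=7  [base 7] 7  →[7↦8]→  8 = 8  −1 ⇒ G_4=7
G_4=7  [base 8] 7  →[8↦9]→  7 = 7  −1 ⇒ G_5=6
G_5=6  [base 9] 6  →[9↦10]→  6 = 6  −1 ⇒ G_6=5

6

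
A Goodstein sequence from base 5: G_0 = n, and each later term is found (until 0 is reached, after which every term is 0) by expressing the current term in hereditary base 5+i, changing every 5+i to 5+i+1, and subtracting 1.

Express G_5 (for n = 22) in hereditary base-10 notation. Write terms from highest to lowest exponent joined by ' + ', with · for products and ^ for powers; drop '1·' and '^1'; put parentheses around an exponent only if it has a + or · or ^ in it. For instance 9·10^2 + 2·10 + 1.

3·10 + 5

base 5: 22 = 4·5 + 2; at 6: 4·6 + 2 = 26; next = 25
base 6: 25 = 4·6 + 1; at 7: 4·7 + 1 = 29; next = 28
base 7: 28 = 4·7; at 8: 4·8 = 32; next = 31
base 8: 31 = 3·8 + 7; at 9: 3·9 + 7 = 34; next = 33
base 9: 33 = 3·9 + 6; at 10: 3·10 + 6 = 36; next = 35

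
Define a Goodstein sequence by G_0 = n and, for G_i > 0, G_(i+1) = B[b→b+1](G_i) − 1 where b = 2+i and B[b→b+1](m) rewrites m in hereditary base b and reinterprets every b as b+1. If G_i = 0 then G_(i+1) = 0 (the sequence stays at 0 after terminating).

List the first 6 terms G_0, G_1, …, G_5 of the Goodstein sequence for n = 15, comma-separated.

15, 111, 1283, 18752, 326593, 6588344

base 2: 15 = 2^(2 + 1) + 2^2 + 2 + 1; at 3: 3^(3 + 1) + 3^3 + 3 + 1 = 112; next = 111
base 3: 111 = 3^(3 + 1) + 3^3 + 3; at 4: 4^(4 + 1) + 4^4 + 4 = 1284; next = 1283
base 4: 1283 = 4^(4 + 1) + 4^4 + 3; at 5: 5^(5 + 1) + 5^5 + 3 = 18753; next = 18752
base 5: 18752 = 5^(5 + 1) + 5^5 + 2; at 6: 6^(6 + 1) + 6^6 + 2 = 326594; next = 326593
base 6: 326593 = 6^(6 + 1) + 6^6 + 1; at 7: 7^(7 + 1) + 7^7 + 1 = 6588345; next = 6588344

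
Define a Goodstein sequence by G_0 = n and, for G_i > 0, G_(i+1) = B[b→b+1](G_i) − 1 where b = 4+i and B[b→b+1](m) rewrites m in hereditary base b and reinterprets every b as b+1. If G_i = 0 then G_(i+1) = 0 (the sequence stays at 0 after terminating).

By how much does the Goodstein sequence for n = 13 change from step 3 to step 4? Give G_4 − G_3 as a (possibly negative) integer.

step 0: 13 = 3·4 + 1; sub 5 for 4: 3·5 + 1; = 16; G_1 = 16−1 = 15
step 1: 15 = 3·5; sub 6 for 5: 3·6; = 18; G_2 = 18−1 = 17
step 2: 17 = 2·6 + 5; sub 7 for 6: 2·7 + 5; = 19; G_3 = 19−1 = 18
step 3: 18 = 2·7 + 4; sub 8 for 7: 2·8 + 4; = 20; G_4 = 20−1 = 19

1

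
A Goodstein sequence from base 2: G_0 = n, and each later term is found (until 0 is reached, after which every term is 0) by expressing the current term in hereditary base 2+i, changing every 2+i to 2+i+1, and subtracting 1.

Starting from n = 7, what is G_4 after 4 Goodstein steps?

G_0=7  [base 2] 2^2 + 2 + 1  →[2↦3]→  3^3 + 3 + 1 = 31  −1 ⇒ G_1=30
G_1=30  [base 3] 3^3 + 3  →[3↦4]→  4^4 + 4 = 260  −1 ⇒ G_2=259
G_2=259  [base 4] 4^4 + 3  →[4↦5]→  5^5 + 3 = 3128  −1 ⇒ G_3=3127
G_3=3127  [base 5] 5^5 + 2  →[5↦6]→  6^6 + 2 = 46658  −1 ⇒ G_4=46657
G_4=46657  [base 6] 6^6 + 1  →[6↦7]→  7^7 + 1 = 823544  −1 ⇒ G_5=823543

46657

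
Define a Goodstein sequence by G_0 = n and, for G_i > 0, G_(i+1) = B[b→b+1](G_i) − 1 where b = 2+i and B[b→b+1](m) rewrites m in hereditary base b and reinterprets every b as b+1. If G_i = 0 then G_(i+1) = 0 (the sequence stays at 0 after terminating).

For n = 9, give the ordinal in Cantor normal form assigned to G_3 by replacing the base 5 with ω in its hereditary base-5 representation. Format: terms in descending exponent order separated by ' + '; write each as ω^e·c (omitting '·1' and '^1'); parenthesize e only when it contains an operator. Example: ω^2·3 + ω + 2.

i=0: 9 = 2^(2 + 1) + 1 (b=2); 2→3: 3^(3 + 1) + 1 = 82; 82−1 = 81
i=1: 81 = 3^(3 + 1) (b=3); 3→4: 4^(4 + 1) = 1024; 1024−1 = 1023
i=2: 1023 = 3·4^4 + 3·4^3 + 3·4^2 + 3·4 + 3 (b=4); 4→5: 3·5^5 + 3·5^3 + 3·5^2 + 3·5 + 3 = 9843; 9843−1 = 9842
i=3: 9842 = 3·5^5 + 3·5^3 + 3·5^2 + 3·5 + 2 (b=5); 5→6: 3·6^6 + 3·6^3 + 3·6^2 + 3·6 + 2 = 140744; 140744−1 = 140743

ω^ω·3 + ω^3·3 + ω^2·3 + ω·3 + 2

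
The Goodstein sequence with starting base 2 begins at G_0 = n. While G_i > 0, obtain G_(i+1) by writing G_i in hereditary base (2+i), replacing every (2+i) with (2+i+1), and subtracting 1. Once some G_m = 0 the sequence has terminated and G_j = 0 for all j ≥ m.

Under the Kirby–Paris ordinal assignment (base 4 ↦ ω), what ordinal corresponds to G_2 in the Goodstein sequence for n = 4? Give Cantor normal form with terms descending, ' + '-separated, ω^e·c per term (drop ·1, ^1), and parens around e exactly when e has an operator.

G_0=4  [base 2] 2^2  →[2↦3]→  3^3 = 27  −1 ⇒ G_1=26
G_1=26  [base 3] 2·3^2 + 2·3 + 2  →[3↦4]→  2·4^2 + 2·4 + 2 = 42  −1 ⇒ G_2=41
G_2=41  [base 4] 2·4^2 + 2·4 + 1  →[4↦5]→  2·5^2 + 2·5 + 1 = 61  −1 ⇒ G_3=60

ω^2·2 + ω·2 + 1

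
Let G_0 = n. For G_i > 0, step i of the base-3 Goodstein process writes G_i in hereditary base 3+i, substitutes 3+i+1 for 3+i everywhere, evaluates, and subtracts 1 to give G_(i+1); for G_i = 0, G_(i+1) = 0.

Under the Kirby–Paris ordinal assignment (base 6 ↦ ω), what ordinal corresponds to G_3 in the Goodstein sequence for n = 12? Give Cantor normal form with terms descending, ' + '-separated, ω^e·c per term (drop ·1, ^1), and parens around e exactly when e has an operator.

G_0 = 12. HB_3(12) = 3^2 + 3. Bump = 20. G_1 = 19.
G_1 = 19. HB_4(19) = 4^2 + 3. Bump = 28. G_2 = 27.
G_2 = 27. HB_5(27) = 5^2 + 2. Bump = 38. G_3 = 37.

ω^2 + 1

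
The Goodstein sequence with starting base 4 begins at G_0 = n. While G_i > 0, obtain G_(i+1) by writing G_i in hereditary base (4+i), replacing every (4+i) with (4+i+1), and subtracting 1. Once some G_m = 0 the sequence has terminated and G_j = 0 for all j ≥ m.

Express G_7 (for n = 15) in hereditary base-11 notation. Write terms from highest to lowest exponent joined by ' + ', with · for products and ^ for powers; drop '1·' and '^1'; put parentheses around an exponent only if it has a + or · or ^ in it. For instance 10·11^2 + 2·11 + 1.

base 4: 15 = 3·4 + 3; at 5: 3·5 + 3 = 18; next = 17
base 5: 17 = 3·5 + 2; at 6: 3·6 + 2 = 20; next = 19
base 6: 19 = 3·6 + 1; at 7: 3·7 + 1 = 22; next = 21
base 7: 21 = 3·7; at 8: 3·8 = 24; next = 23
base 8: 23 = 2·8 + 7; at 9: 2·9 + 7 = 25; next = 24
base 9: 24 = 2·9 + 6; at 10: 2·10 + 6 = 26; next = 25
base 10: 25 = 2·10 + 5; at 11: 2·11 + 5 = 27; next = 26

2·11 + 4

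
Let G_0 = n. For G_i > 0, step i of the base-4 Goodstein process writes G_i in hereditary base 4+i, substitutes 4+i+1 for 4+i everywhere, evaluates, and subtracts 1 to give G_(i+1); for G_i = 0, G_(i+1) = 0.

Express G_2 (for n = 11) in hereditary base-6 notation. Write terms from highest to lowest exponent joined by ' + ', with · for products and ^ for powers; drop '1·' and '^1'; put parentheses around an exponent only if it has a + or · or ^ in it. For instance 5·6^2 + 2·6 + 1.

step 0: 11 = 2·4 + 3; sub 5 for 4: 2·5 + 3; = 13; G_1 = 13−1 = 12
step 1: 12 = 2·5 + 2; sub 6 for 5: 2·6 + 2; = 14; G_2 = 14−1 = 13
step 2: 13 = 2·6 + 1; sub 7 for 6: 2·7 + 1; = 15; G_3 = 15−1 = 14

2·6 + 1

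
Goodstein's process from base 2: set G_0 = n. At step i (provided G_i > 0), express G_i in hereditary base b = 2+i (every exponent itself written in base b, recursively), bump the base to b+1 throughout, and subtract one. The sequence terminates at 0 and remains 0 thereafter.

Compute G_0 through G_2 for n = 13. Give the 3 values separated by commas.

[0] 13 ≡ 2^(2 + 1) + 2^2 + 1 (base 2). Lift 3: 109. −1: 108.
[1] 108 ≡ 3^(3 + 1) + 3^3 (base 3). Lift 4: 1280. −1: 1279.

13, 108, 1279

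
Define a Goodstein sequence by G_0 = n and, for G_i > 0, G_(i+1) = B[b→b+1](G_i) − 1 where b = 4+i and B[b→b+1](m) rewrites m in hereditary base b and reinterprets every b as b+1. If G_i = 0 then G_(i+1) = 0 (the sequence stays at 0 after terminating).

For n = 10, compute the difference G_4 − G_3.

[0] 10 ≡ 2·4 + 2 (base 4). Lift 5: 12. −1: 11.
[1] 11 ≡ 2·5 + 1 (base 5). Lift 6: 13. −1: 12.
[2] 12 ≡ 2·6 (base 6). Lift 7: 14. −1: 13.
[3] 13 ≡ 7 + 6 (base 7). Lift 8: 14. −1: 13.

0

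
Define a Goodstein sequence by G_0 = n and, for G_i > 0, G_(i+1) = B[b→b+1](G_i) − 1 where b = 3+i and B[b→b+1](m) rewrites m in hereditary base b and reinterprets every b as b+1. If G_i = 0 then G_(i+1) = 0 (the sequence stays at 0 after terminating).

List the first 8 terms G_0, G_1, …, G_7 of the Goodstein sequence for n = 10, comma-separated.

[0] 10 ≡ 3^2 + 1 (base 3). Lift 4: 17. −1: 16.
[1] 16 ≡ 4^2 (base 4). Lift 5: 25. −1: 24.
[2] 24 ≡ 4·5 + 4 (base 5). Lift 6: 28. −1: 27.
[3] 27 ≡ 4·6 + 3 (base 6). Lift 7: 31. −1: 30.
[4] 30 ≡ 4·7 + 2 (base 7). Lift 8: 34. −1: 33.
[5] 33 ≡ 4·8 + 1 (base 8). Lift 9: 37. −1: 36.
[6] 36 ≡ 4·9 (base 9). Lift 10: 40. −1: 39.

10, 16, 24, 27, 30, 33, 36, 39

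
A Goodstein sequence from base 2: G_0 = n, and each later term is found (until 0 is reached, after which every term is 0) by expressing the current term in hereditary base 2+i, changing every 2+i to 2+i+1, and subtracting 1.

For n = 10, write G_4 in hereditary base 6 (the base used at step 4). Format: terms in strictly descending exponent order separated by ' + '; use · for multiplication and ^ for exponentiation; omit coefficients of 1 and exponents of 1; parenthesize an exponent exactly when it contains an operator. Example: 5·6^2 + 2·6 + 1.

5·6^6 + 5·6^5 + 5·6^4 + 5·6^3 + 5·6^2 + 5·6 + 5

(0) 10|_2 = 2^(2 + 1) + 2 ↦ 3^(3 + 1) + 3|_3 = 84 ⇒ 83
(1) 83|_3 = 3^(3 + 1) + 2 ↦ 4^(4 + 1) + 2|_4 = 1026 ⇒ 1025
(2) 1025|_4 = 4^(4 + 1) + 1 ↦ 5^(5 + 1) + 1|_5 = 15626 ⇒ 15625
(3) 15625|_5 = 5^(5 + 1) ↦ 6^(6 + 1)|_6 = 279936 ⇒ 279935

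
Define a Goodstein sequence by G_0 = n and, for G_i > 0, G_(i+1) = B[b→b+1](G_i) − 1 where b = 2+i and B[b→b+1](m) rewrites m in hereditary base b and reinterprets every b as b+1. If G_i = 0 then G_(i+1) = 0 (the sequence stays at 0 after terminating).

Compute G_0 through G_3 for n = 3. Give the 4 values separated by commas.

base 2: 3 = 2 + 1; at 3: 3 + 1 = 4; next = 3
base 3: 3 = 3; at 4: 4 = 4; next = 3
base 4: 3 = 3; at 5: 3 = 3; next = 2

3, 3, 3, 2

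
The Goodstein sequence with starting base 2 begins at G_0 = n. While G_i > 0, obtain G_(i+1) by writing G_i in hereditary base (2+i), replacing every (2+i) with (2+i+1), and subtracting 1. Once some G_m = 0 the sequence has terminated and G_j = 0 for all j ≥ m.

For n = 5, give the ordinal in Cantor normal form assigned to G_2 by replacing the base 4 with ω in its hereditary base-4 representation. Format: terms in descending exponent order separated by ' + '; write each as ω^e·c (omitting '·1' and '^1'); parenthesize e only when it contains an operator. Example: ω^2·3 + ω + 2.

ω^3·3 + ω^2·3 + ω·3 + 3

G_0=5  [base 2] 2^2 + 1  →[2↦3]→  3^3 + 1 = 28  −1 ⇒ G_1=27
G_1=27  [base 3] 3^3  →[3↦4]→  4^4 = 256  −1 ⇒ G_2=255
G_2=255  [base 4] 3·4^3 + 3·4^2 + 3·4 + 3  →[4↦5]→  3·5^3 + 3·5^2 + 3·5 + 3 = 468  −1 ⇒ G_3=467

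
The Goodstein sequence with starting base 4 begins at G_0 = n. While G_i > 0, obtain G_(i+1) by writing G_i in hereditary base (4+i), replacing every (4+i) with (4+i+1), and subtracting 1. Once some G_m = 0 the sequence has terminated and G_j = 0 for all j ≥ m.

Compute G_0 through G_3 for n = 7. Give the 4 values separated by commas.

7 —HB4→ 4 + 3 —bump→ 5 + 3 = 8 —(−1)→ 7
7 —HB5→ 5 + 2 —bump→ 6 + 2 = 8 —(−1)→ 7
7 —HB6→ 6 + 1 —bump→ 7 + 1 = 8 —(−1)→ 7

7, 7, 7, 7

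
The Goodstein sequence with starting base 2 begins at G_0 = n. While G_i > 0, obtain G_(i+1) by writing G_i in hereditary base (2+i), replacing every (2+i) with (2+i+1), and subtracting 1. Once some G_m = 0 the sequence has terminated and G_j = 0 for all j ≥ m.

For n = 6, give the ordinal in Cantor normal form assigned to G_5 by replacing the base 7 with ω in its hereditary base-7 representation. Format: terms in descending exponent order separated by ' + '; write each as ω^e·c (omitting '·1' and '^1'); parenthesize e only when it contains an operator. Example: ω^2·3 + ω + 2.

ω^5·5 + ω^4·5 + ω^3·5 + ω^2·5 + ω·5 + 4

6 —HB2→ 2^2 + 2 —bump→ 3^3 + 3 = 30 —(−1)→ 29
29 —HB3→ 3^3 + 2 —bump→ 4^4 + 2 = 258 —(−1)→ 257
257 —HB4→ 4^4 + 1 —bump→ 5^5 + 1 = 3126 —(−1)→ 3125
3125 —HB5→ 5^5 —bump→ 6^6 = 46656 —(−1)→ 46655
46655 —HB6→ 5·6^5 + 5·6^4 + 5·6^3 + 5·6^2 + 5·6 + 5 —bump→ 5·7^5 + 5·7^4 + 5·7^3 + 5·7^2 + 5·7 + 5 = 98040 —(−1)→ 98039
98039 —HB7→ 5·7^5 + 5·7^4 + 5·7^3 + 5·7^2 + 5·7 + 4 —bump→ 5·8^5 + 5·8^4 + 5·8^3 + 5·8^2 + 5·8 + 4 = 187244 —(−1)→ 187243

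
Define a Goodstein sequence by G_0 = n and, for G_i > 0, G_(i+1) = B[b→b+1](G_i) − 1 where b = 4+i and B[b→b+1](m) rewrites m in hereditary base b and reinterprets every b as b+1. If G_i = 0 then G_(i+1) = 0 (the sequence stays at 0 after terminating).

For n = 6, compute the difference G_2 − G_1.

G_0=6  [base 4] 4 + 2  →[4↦5]→  5 + 2 = 7  −1 ⇒ G_1=6
G_1=6  [base 5] 5 + 1  →[5↦6]→  6 + 1 = 7  −1 ⇒ G_2=6

0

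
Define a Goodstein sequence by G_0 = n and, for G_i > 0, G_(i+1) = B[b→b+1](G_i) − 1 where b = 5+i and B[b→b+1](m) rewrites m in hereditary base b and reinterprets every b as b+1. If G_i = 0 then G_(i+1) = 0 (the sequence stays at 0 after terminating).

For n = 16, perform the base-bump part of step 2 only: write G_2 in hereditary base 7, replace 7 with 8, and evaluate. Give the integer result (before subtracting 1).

22

16 —HB5→ 3·5 + 1 —bump→ 3·6 + 1 = 19 —(−1)→ 18
18 —HB6→ 3·6 —bump→ 3·7 = 21 —(−1)→ 20
20 —HB7→ 2·7 + 6 —bump→ 2·8 + 6 = 22 —(−1)→ 21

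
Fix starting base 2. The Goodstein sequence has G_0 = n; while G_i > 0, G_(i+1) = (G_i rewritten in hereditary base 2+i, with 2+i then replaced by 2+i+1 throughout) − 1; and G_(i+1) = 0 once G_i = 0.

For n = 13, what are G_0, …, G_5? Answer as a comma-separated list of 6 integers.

13, 108, 1279, 16092, 280711, 5765998

[0] 13 ≡ 2^(2 + 1) + 2^2 + 1 (base 2). Lift 3: 109. −1: 108.
[1] 108 ≡ 3^(3 + 1) + 3^3 (base 3). Lift 4: 1280. −1: 1279.
[2] 1279 ≡ 4^(4 + 1) + 3·4^3 + 3·4^2 + 3·4 + 3 (base 4). Lift 5: 16093. −1: 16092.
[3] 16092 ≡ 5^(5 + 1) + 3·5^3 + 3·5^2 + 3·5 + 2 (base 5). Lift 6: 280712. −1: 280711.
[4] 280711 ≡ 6^(6 + 1) + 3·6^3 + 3·6^2 + 3·6 + 1 (base 6). Lift 7: 5765999. −1: 5765998.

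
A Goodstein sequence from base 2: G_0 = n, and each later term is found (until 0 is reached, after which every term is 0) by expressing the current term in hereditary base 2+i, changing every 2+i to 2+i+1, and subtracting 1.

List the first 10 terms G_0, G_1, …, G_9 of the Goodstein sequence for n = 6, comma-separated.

6, 29, 257, 3125, 46655, 98039, 187243, 332147, 555551, 885775

G_0=6  [base 2] 2^2 + 2  →[2↦3]→  3^3 + 3 = 30  −1 ⇒ G_1=29
G_1=29  [base 3] 3^3 + 2  →[3↦4]→  4^4 + 2 = 258  −1 ⇒ G_2=257
G_2=257  [base 4] 4^4 + 1  →[4↦5]→  5^5 + 1 = 3126  −1 ⇒ G_3=3125
G_3=3125  [base 5] 5^5  →[5↦6]→  6^6 = 46656  −1 ⇒ G_4=46655
G_4=46655  [base 6] 5·6^5 + 5·6^4 + 5·6^3 + 5·6^2 + 5·6 + 5  →[6↦7]→  5·7^5 + 5·7^4 + 5·7^3 + 5·7^2 + 5·7 + 5 = 98040  −1 ⇒ G_5=98039
G_5=98039  [base 7] 5·7^5 + 5·7^4 + 5·7^3 + 5·7^2 + 5·7 + 4  →[7↦8]→  5·8^5 + 5·8^4 + 5·8^3 + 5·8^2 + 5·8 + 4 = 187244  −1 ⇒ G_6=187243
G_6=187243  [base 8] 5·8^5 + 5·8^4 + 5·8^3 + 5·8^2 + 5·8 + 3  →[8↦9]→  5·9^5 + 5·9^4 + 5·9^3 + 5·9^2 + 5·9 + 3 = 332148  −1 ⇒ G_7=332147
G_7=332147  [base 9] 5·9^5 + 5·9^4 + 5·9^3 + 5·9^2 + 5·9 + 2  →[9↦10]→  5·10^5 + 5·10^4 + 5·10^3 + 5·10^2 + 5·10 + 2 = 555552  −1 ⇒ G_8=555551
G_8=555551  [base 10] 5·10^5 + 5·10^4 + 5·10^3 + 5·10^2 + 5·10 + 1  →[10↦11]→  5·11^5 + 5·11^4 + 5·11^3 + 5·11^2 + 5·11 + 1 = 885776  −1 ⇒ G_9=885775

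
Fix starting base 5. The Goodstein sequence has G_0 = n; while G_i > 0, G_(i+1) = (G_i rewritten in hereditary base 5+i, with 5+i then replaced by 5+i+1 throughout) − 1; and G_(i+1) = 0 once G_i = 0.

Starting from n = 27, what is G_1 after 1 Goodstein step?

(0) 27|_5 = 5^2 + 2 ↦ 6^2 + 2|_6 = 38 ⇒ 37
(1) 37|_6 = 6^2 + 1 ↦ 7^2 + 1|_7 = 50 ⇒ 49

37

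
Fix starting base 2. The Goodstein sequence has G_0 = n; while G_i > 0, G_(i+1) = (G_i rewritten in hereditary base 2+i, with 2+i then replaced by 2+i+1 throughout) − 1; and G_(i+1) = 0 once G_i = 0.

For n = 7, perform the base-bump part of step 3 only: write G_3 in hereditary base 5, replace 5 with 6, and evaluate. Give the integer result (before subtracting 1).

(0) 7|_2 = 2^2 + 2 + 1 ↦ 3^3 + 3 + 1|_3 = 31 ⇒ 30
(1) 30|_3 = 3^3 + 3 ↦ 4^4 + 4|_4 = 260 ⇒ 259
(2) 259|_4 = 4^4 + 3 ↦ 5^5 + 3|_5 = 3128 ⇒ 3127

46658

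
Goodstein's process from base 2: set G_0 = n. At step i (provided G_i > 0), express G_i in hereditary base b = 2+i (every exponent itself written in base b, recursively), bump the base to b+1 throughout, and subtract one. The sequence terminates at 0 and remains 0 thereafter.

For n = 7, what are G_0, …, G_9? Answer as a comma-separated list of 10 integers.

base 2: 7 = 2^2 + 2 + 1; at 3: 3^3 + 3 + 1 = 31; next = 30
base 3: 30 = 3^3 + 3; at 4: 4^4 + 4 = 260; next = 259
base 4: 259 = 4^4 + 3; at 5: 5^5 + 3 = 3128; next = 3127
base 5: 3127 = 5^5 + 2; at 6: 6^6 + 2 = 46658; next = 46657
base 6: 46657 = 6^6 + 1; at 7: 7^7 + 1 = 823544; next = 823543
base 7: 823543 = 7^7; at 8: 8^8 = 16777216; next = 16777215
base 8: 16777215 = 7·8^7 + 7·8^6 + 7·8^5 + 7·8^4 + 7·8^3 + 7·8^2 + 7·8 + 7; at 9: 7·9^7 + 7·9^6 + 7·9^5 + 7·9^4 + 7·9^3 + 7·9^2 + 7·9 + 7 = 37665880; next = 37665879
base 9: 37665879 = 7·9^7 + 7·9^6 + 7·9^5 + 7·9^4 + 7·9^3 + 7·9^2 + 7·9 + 6; at 10: 7·10^7 + 7·10^6 + 7·10^5 + 7·10^4 + 7·10^3 + 7·10^2 + 7·10 + 6 = 77777776; next = 77777775
base 10: 77777775 = 7·10^7 + 7·10^6 + 7·10^5 + 7·10^4 + 7·10^3 + 7·10^2 + 7·10 + 5; at 11: 7·11^7 + 7·11^6 + 7·11^5 + 7·11^4 + 7·11^3 + 7·11^2 + 7·11 + 5 = 150051214; next = 150051213

7, 30, 259, 3127, 46657, 823543, 16777215, 37665879, 77777775, 150051213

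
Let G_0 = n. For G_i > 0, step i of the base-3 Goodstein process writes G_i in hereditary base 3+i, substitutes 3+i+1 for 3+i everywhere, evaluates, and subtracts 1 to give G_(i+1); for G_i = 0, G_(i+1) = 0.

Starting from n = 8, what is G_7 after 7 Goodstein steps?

11

G_0 = 8. HB_3(8) = 2·3 + 2. Bump = 10. G_1 = 9.
G_1 = 9. HB_4(9) = 2·4 + 1. Bump = 11. G_2 = 10.
G_2 = 10. HB_5(10) = 2·5. Bump = 12. G_3 = 11.
G_3 = 11. HB_6(11) = 6 + 5. Bump = 12. G_4 = 11.
G_4 = 11. HB_7(11) = 7 + 4. Bump = 12. G_5 = 11.
G_5 = 11. HB_8(11) = 8 + 3. Bump = 12. G_6 = 11.
G_6 = 11. HB_9(11) = 9 + 2. Bump = 12. G_7 = 11.
G_7 = 11. HB_10(11) = 10 + 1. Bump = 12. G_8 = 11.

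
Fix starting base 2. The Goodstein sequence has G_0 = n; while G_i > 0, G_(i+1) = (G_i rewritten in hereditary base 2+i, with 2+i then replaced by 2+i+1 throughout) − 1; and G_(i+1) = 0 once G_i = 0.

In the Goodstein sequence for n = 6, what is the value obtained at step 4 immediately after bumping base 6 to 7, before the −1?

98040

6 —HB2→ 2^2 + 2 —bump→ 3^3 + 3 = 30 —(−1)→ 29
29 —HB3→ 3^3 + 2 —bump→ 4^4 + 2 = 258 —(−1)→ 257
257 —HB4→ 4^4 + 1 —bump→ 5^5 + 1 = 3126 —(−1)→ 3125
3125 —HB5→ 5^5 —bump→ 6^6 = 46656 —(−1)→ 46655
46655 —HB6→ 5·6^5 + 5·6^4 + 5·6^3 + 5·6^2 + 5·6 + 5 —bump→ 5·7^5 + 5·7^4 + 5·7^3 + 5·7^2 + 5·7 + 5 = 98040 —(−1)→ 98039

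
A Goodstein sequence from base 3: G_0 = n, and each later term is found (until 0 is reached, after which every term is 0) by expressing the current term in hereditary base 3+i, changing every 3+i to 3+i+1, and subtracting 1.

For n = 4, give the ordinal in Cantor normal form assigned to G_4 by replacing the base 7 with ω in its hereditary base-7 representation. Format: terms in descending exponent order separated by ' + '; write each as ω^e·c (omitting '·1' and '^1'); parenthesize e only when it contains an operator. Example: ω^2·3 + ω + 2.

4 —HB3→ 3 + 1 —bump→ 4 + 1 = 5 —(−1)→ 4
4 —HB4→ 4 —bump→ 5 = 5 —(−1)→ 4
4 —HB5→ 4 —bump→ 4 = 4 —(−1)→ 3
3 —HB6→ 3 —bump→ 3 = 3 —(−1)→ 2
2 —HB7→ 2 —bump→ 2 = 2 —(−1)→ 1

2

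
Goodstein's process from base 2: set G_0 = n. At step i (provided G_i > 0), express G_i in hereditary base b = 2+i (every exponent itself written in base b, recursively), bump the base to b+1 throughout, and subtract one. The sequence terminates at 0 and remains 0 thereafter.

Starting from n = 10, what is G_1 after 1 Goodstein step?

G_0=10  [base 2] 2^(2 + 1) + 2  →[2↦3]→  3^(3 + 1) + 3 = 84  −1 ⇒ G_1=83
G_1=83  [base 3] 3^(3 + 1) + 2  →[3↦4]→  4^(4 + 1) + 2 = 1026  −1 ⇒ G_2=1025

83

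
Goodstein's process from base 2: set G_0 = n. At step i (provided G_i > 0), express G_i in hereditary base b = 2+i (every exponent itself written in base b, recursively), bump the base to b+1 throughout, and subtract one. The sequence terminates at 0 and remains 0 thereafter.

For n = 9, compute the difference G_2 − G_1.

i=0: 9 = 2^(2 + 1) + 1 (b=2); 2→3: 3^(3 + 1) + 1 = 82; 82−1 = 81
i=1: 81 = 3^(3 + 1) (b=3); 3→4: 4^(4 + 1) = 1024; 1024−1 = 1023

942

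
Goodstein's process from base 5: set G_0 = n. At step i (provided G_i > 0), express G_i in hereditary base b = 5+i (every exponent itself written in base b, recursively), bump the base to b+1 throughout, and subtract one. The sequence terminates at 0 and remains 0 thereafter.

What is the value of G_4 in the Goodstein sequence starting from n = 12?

15

i=0: 12 = 2·5 + 2 (b=5); 5→6: 2·6 + 2 = 14; 14−1 = 13
i=1: 13 = 2·6 + 1 (b=6); 6→7: 2·7 + 1 = 15; 15−1 = 14
i=2: 14 = 2·7 (b=7); 7→8: 2·8 = 16; 16−1 = 15
i=3: 15 = 8 + 7 (b=8); 8→9: 9 + 7 = 16; 16−1 = 15
i=4: 15 = 9 + 6 (b=9); 9→10: 10 + 6 = 16; 16−1 = 15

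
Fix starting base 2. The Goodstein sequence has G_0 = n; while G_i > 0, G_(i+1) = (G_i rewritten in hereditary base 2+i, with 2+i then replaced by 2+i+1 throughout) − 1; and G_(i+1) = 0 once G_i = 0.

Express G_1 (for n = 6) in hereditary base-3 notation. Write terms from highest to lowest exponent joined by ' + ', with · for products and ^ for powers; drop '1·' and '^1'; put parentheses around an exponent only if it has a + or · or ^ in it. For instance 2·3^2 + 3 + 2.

3^3 + 2

i=0: 6 = 2^2 + 2 (b=2); 2→3: 3^3 + 3 = 30; 30−1 = 29
i=1: 29 = 3^3 + 2 (b=3); 3→4: 4^4 + 2 = 258; 258−1 = 257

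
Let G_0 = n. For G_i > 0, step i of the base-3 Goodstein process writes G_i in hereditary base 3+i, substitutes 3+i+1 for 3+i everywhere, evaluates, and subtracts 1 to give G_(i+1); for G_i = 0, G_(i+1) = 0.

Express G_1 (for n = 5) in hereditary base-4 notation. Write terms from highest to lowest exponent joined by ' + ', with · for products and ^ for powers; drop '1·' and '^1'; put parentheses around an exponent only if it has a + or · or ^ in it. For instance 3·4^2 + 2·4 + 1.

4 + 1

i=0: 5 = 3 + 2 (b=3); 3→4: 4 + 2 = 6; 6−1 = 5
i=1: 5 = 4 + 1 (b=4); 4→5: 5 + 1 = 6; 6−1 = 5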